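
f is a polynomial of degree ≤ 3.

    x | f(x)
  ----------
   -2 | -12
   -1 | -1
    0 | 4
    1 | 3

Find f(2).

-4

First differences: 11, 5, -1. Second differences: -6, -6.
Level-2 differences are constant, so f has degree 2.
Fitting a degree-2 polynomial gives f(x) = -3x² + 2x + 4.
Then f(2) = -4.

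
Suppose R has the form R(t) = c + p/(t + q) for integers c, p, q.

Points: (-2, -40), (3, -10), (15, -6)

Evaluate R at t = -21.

-2

(R(t) − c)(t + q) = p for each data point; the three points give a linear system in c and q, then p follows.
Solving: c = -4, q = 3, p = -36, so R(t) = -4 − 36/(t + 3).
Then R(-21) = -4 − 36/(-18) = -2.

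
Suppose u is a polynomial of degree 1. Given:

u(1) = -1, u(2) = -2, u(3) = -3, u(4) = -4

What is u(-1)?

First differences: -1, -1, -1.
Level-1 differences are constant, so u has degree 1.
Fitting a degree-1 polynomial gives u(k) = -k.
Then u(-1) = 1.

1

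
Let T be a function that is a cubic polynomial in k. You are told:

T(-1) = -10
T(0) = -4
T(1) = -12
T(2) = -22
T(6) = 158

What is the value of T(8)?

548

Write T(k) = ak³ + bk² + ck + d; the 5 given values yield a linear system in the 4 coefficients.
Solving, T(k) = 2k³ - 7k² - 3k - 4.
Then T(8) = 548.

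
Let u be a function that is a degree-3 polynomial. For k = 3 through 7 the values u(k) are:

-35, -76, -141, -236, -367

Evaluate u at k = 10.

First differences: -41, -65, -95, -131. Second differences: -24, -30, -36. Third differences: -6, -6.
Level-3 differences are constant, so u has degree 3.
Fitting a degree-3 polynomial gives u(k) = -k³ - 4k + 4.
Then u(10) = -1036.

-1036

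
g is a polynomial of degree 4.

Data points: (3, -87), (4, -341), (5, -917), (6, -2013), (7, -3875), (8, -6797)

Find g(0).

First differences: -254, -576, -1096, -1862, -2922. Second differences: -322, -520, -766, -1060. Third differences: -198, -246, -294. Fourth differences: -48, -48.
Level-4 differences are constant, so g has degree 4.
Fitting a degree-4 polynomial gives g(k) = -2k^4 + 3k³ - 3k² + 6k + 3.
Then g(0) = 3.

3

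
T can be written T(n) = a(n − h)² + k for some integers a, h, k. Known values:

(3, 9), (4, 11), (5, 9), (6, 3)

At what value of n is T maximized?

First differences 2, -2, -6; second difference -4 = 2a, so a = -2.
Expanding, the n-coefficient is −2ah = 4h; matching it to the data gives h = 4, and then k = 11.
So T(n) = -2(n − 4)² + 11.
Hence h = 4.

4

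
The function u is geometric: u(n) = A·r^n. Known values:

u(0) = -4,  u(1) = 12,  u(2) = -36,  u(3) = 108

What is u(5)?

Consecutive ratio: 12/(-4) = -3, and -36/12 = -3, so r = -3.
Then A·(-3)^0 = -4 gives A = -4, and u(n) = -4·(-3)^n.
u(5) = -4·(-3)^5 = 972.

972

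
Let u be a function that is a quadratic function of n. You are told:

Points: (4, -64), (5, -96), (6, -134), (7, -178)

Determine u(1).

First differences: -32, -38, -44. Second differences: -6, -6.
Level-2 differences are constant, so u has degree 2.
Fitting a degree-2 polynomial gives u(n) = -3n² - 5n + 4.
Then u(1) = -4.

-4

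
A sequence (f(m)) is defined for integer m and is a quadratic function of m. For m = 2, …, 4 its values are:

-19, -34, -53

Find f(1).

-8

Write f(m) = am² + bm + c; the 3 given values yield a linear system in the 3 coefficients.
Solving, f(m) = -2m² - 5m - 1.
Then f(1) = -8.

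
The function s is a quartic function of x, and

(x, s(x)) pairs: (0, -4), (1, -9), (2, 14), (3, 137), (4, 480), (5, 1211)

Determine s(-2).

First differences: -5, 23, 123, 343, 731. Second differences: 28, 100, 220, 388. Third differences: 72, 120, 168. Fourth differences: 48, 48.
Level-4 differences are constant, so s has degree 4.
Fitting a degree-4 polynomial gives s(x) = 2x^4 - 7x - 4.
Then s(-2) = 42.

42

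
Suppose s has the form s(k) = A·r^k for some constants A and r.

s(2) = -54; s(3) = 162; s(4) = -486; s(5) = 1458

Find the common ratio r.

-3

Consecutive ratio: 162/(-54) = -3, and -486/162 = -3, so r = -3.
Then A·(-3)^2 = -54 gives A = -6, and s(k) = -6·(-3)^k.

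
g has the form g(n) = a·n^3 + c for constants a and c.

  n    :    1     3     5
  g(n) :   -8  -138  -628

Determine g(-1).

2

From g(1) = -8 and g(3) = -138: 1a + c = -8 and 27a + c = -138.
Subtracting: 26a = -130, so a = -5; then c = -8 − (-5)·1 = -3.
So g(n) = -5n³ − 3, and g(-1) = 2.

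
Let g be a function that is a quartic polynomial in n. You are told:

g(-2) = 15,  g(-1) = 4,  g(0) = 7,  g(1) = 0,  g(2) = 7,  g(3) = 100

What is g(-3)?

112

Write g(n) = an^4 + bn³ + cn² + dn + e; the 6 given values yield a linear system in the 5 coefficients.
Solving, g(n) = 2n^4 - 7n² - 2n + 7.
Then g(-3) = 112.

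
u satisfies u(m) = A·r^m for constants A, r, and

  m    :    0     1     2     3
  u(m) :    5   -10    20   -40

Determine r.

-2

Consecutive ratio: -10/5 = -2, and 20/(-10) = -2, so r = -2.
Then A·(-2)^0 = 5 gives A = 5, and u(m) = 5·(-2)^m.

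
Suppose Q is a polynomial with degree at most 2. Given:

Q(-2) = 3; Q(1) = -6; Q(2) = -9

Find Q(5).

-18

Write Q(x) = ax² + bx + c; the 3 given values yield a linear system in the 3 coefficients.
Solving, the leading coefficient vanishes, and Q(x) = -3x - 3.
Then Q(5) = -18.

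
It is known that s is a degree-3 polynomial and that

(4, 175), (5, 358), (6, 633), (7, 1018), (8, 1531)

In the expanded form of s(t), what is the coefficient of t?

First differences: 183, 275, 385, 513. Second differences: 92, 110, 128. Third differences: 18, 18.
Level-3 differences are constant, so s has degree 3.
Fitting a degree-3 polynomial gives s(t) = 3t³ + t² - 9t + 3.
The coefficient of t is -9.

-9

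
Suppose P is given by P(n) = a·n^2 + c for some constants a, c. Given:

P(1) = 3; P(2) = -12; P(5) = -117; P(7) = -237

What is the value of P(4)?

From P(1) = 3 and P(2) = -12: 1a + c = 3 and 4a + c = -12.
Subtracting: 3a = -15, so a = -5; then c = 3 − (-5)·1 = 8.
So P(n) = -5n² + 8, and P(4) = -72.

-72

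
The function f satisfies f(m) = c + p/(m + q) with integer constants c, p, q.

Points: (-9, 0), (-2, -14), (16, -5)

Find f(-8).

1

(f(m) − c)(m + q) = p for each data point; the three points give a linear system in c and q, then p follows.
Solving: c = -4, q = 4, p = -20, so f(m) = -4 − 20/(m + 4).
Then f(-8) = -4 − 20/(-4) = 1.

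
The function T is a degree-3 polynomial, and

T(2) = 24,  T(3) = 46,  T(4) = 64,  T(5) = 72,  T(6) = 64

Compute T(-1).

First differences: 22, 18, 8, -8. Second differences: -4, -10, -16. Third differences: -6, -6.
Level-3 differences are constant, so T has degree 3.
Fitting a degree-3 polynomial gives T(m) = -m³ + 7m² + 6m - 8.
Then T(-1) = -6.

-6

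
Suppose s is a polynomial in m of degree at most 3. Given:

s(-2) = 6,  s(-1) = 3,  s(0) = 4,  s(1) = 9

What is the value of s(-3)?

Write s(m) = am³ + bm² + cm + d; the 4 given values yield a linear system in the 4 coefficients.
Solving, the leading coefficient vanishes, and s(m) = 2m² + 3m + 4.
Then s(-3) = 13.

13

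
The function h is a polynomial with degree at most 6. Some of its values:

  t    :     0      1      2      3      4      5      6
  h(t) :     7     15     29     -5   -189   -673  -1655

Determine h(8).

First differences: 8, 14, -34, -184, -484, -982. Second differences: 6, -48, -150, -300, -498. Third differences: -54, -102, -150, -198. Fourth differences: -48, -48, -48.
Level-4 differences are constant, so h has degree 4.
Fitting a degree-4 polynomial gives h(t) = -2t^4 + 3t³ + 8t² - t + 7.
Then h(8) = -6145.

-6145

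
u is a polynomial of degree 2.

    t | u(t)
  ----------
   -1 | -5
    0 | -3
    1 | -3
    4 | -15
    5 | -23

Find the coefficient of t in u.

Write u(t) = at² + bt + c; the 5 given values yield a linear system in the 3 coefficients.
Solving, u(t) = -t² + t - 3.
The coefficient of t is 1.

1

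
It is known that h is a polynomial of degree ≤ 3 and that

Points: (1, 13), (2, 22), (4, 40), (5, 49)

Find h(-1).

Write h(t) = at³ + bt² + ct + d; the 4 given values yield a linear system in the 4 coefficients.
Solving, the top 2 coefficients vanish, and h(t) = 9t + 4.
Then h(-1) = -5.

-5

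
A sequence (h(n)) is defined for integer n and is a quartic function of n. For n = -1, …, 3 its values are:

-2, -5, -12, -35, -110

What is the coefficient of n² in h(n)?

-1

Write h(n) = an^4 + bn³ + cn² + dn + e; the 5 given values yield a linear system in the 5 coefficients.
Solving, h(n) = -n^4 - n² - 5n - 5.
The coefficient of n² is -1.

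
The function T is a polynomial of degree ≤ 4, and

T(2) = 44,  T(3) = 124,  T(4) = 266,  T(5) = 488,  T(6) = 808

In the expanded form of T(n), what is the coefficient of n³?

First differences: 80, 142, 222, 320. Second differences: 62, 80, 98. Third differences: 18, 18.
Level-3 differences are constant, so T has degree 3.
Fitting a degree-3 polynomial gives T(n) = 3n³ + 4n² + 3n - 2.
The coefficient of n³ is 3.

3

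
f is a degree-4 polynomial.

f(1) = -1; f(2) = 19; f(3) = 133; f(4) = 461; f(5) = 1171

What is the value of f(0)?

1

Write f(n) = an^4 + bn³ + cn² + dn + e; the 5 given values yield a linear system in the 5 coefficients.
Solving, f(n) = 2n^4 - 3n² - n + 1.
Then f(0) = 1.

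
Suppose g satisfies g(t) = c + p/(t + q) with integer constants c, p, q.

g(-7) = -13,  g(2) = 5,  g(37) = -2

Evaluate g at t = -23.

-5

(g(t) − c)(t + q) = p for each data point; the three points give a linear system in c and q, then p follows.
Solving: c = -3, q = 3, p = 40, so g(t) = -3 + 40/(t + 3).
Then g(-23) = -3 + 40/(-20) = -5.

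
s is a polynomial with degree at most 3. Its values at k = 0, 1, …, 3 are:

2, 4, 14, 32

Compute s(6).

134

First differences: 2, 10, 18. Second differences: 8, 8.
Level-2 differences are constant, so s has degree 2.
Fitting a degree-2 polynomial gives s(k) = 4k² - 2k + 2.
Then s(6) = 134.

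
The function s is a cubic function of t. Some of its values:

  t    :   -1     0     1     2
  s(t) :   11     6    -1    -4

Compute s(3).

Write s(t) = at³ + bt² + ct + d; the 4 given values yield a linear system in the 4 coefficients.
Solving, s(t) = t³ - t² - 7t + 6.
Then s(3) = 3.

3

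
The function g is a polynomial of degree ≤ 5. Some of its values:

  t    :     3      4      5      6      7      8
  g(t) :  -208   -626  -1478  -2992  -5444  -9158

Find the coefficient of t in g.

First differences: -418, -852, -1514, -2452, -3714. Second differences: -434, -662, -938, -1262. Third differences: -228, -276, -324. Fourth differences: -48, -48.
Level-4 differences are constant, so g has degree 4.
Fitting a degree-4 polynomial gives g(t) = -2t^4 - 2t³ + t² - t + 2.
The coefficient of t is -1.

-1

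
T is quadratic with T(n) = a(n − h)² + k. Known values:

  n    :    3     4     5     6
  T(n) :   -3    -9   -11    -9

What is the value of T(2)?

First differences -6, -2, 2; second difference 4 = 2a, so a = 2.
Expanding, the n-coefficient is −2ah = -4h; matching it to the data gives h = 5, and then k = -11.
So T(n) = 2(n − 5)² − 11.
T(2) = 2·(-3)² − 11 = 7.

7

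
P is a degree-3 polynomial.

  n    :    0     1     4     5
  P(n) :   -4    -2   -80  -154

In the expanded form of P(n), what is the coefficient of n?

5

Write P(n) = an³ + bn² + cn + d; the 4 given values yield a linear system in the 4 coefficients.
Solving, P(n) = -n³ - 2n² + 5n - 4.
The coefficient of n is 5.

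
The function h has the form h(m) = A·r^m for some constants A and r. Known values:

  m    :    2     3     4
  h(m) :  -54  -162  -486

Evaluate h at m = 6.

-4374

Consecutive ratio: -162/(-54) = 3, and -486/(-162) = 3, so r = 3.
Then A·3^2 = -54 gives A = -6, and h(m) = -6·3^m.
h(6) = -6·3^6 = -4374.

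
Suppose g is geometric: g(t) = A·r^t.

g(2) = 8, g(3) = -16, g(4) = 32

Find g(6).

128

Consecutive ratio: -16/8 = -2, and 32/(-16) = -2, so r = -2.
Then A·(-2)^2 = 8 gives A = 2, and g(t) = 2·(-2)^t.
g(6) = 2·(-2)^6 = 128.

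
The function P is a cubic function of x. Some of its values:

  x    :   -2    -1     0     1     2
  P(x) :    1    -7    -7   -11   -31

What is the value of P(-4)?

89

First differences: -8, 0, -4, -20. Second differences: 8, -4, -16. Third differences: -12, -12.
Level-3 differences are constant, so P has degree 3.
Fitting a degree-3 polynomial gives P(x) = -2x³ - 2x² - 7.
Then P(-4) = 89.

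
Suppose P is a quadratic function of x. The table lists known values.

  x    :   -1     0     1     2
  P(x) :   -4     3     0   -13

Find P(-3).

Write P(x) = ax² + bx + c; the 4 given values yield a linear system in the 3 coefficients.
Solving, P(x) = -5x² + 2x + 3.
Then P(-3) = -48.

-48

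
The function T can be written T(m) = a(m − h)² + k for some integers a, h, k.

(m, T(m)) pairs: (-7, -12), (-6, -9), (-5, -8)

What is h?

-5

First differences 3, 1; second difference -2 = 2a, so a = -1.
Expanding, the m-coefficient is −2ah = 2h; matching it to the data gives h = -5, and then k = -8.
So T(m) = -1(m + 5)² − 8.
Hence h = -5.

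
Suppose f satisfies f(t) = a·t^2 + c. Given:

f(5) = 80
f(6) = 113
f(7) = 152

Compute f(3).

32

From f(5) = 80 and f(6) = 113: 25a + c = 80 and 36a + c = 113.
Subtracting: 11a = 33, so a = 3; then c = 80 − 3·25 = 5.
So f(t) = 3t² + 5, and f(3) = 32.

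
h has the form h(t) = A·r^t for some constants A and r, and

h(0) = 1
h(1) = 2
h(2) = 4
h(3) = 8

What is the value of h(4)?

Consecutive ratio: 2/1 = 2, and 4/2 = 2, so r = 2.
Then A·2^0 = 1 gives A = 1, and h(t) = 1·2^t.
h(4) = 1·2^4 = 16.

16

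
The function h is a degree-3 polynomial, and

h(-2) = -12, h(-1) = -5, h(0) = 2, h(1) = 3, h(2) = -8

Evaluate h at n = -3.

First differences: 7, 7, 1, -11. Second differences: 0, -6, -12. Third differences: -6, -6.
Level-3 differences are constant, so h has degree 3.
Fitting a degree-3 polynomial gives h(n) = -n³ - 3n² + 5n + 2.
Then h(-3) = -13.

-13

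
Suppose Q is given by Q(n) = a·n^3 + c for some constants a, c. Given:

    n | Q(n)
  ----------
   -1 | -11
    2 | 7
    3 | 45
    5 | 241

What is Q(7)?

From Q(-1) = -11 and Q(2) = 7: -1a + c = -11 and 8a + c = 7.
Subtracting: 9a = 18, so a = 2; then c = -11 − 2·(-1) = -9.
So Q(n) = 2n³ − 9, and Q(7) = 677.

677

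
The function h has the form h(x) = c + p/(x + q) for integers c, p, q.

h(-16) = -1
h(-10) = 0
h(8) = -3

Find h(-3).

(h(x) − c)(x + q) = p for each data point; the three points give a linear system in c and q, then p follows.
Solving: c = -2, q = 4, p = -12, so h(x) = -2 − 12/(x + 4).
Then h(-3) = -2 − 12/1 = -14.

-14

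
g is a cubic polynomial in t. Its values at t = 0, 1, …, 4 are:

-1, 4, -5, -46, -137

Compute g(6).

-541

First differences: 5, -9, -41, -91. Second differences: -14, -32, -50. Third differences: -18, -18.
Level-3 differences are constant, so g has degree 3.
Fitting a degree-3 polynomial gives g(t) = -3t³ + 2t² + 6t - 1.
Then g(6) = -541.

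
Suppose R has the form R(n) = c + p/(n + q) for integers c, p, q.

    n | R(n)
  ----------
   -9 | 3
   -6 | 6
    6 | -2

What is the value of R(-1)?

(R(n) − c)(n + q) = p for each data point; the three points give a linear system in c and q, then p follows.
Solving: c = 0, q = 3, p = -18, so R(n) = -18/(n + 3).
Then R(-1) = 0 − 18/2 = -9.

-9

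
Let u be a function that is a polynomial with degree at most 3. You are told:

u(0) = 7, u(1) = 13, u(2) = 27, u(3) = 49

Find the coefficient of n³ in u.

First differences: 6, 14, 22. Second differences: 8, 8.
Level-2 differences are constant, so u has degree 2.
Fitting a degree-2 polynomial gives u(n) = 4n² + 2n + 7.
The coefficient of n³ is 0.

0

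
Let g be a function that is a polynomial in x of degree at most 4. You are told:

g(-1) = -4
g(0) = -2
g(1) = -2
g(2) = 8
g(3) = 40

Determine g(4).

106

First differences: 2, 0, 10, 32. Second differences: -2, 10, 22. Third differences: 12, 12.
Level-3 differences are constant, so g has degree 3.
Fitting a degree-3 polynomial gives g(x) = 2x³ - x² - x - 2.
Then g(4) = 106.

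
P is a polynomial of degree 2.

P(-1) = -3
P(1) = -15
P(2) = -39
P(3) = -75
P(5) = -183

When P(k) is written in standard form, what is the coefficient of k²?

-6

Write P(k) = ak² + bk + c; the 5 given values yield a linear system in the 3 coefficients.
Solving, P(k) = -6k² - 6k - 3.
The coefficient of k² is -6.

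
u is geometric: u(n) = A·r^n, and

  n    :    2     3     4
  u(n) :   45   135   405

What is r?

3

Consecutive ratio: 135/45 = 3, and 405/135 = 3, so r = 3.
Then A·3^2 = 45 gives A = 5, and u(n) = 5·3^n.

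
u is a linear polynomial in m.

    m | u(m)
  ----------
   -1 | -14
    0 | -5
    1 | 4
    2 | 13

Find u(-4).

Write u(m) = am + b; the 4 given values yield a linear system in the 2 coefficients.
Solving, u(m) = 9m - 5.
Then u(-4) = -41.

-41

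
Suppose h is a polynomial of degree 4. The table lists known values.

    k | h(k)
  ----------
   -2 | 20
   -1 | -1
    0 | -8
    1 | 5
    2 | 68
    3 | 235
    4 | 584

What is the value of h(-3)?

73

First differences: -21, -7, 13, 63, 167, 349. Second differences: 14, 20, 50, 104, 182. Third differences: 6, 30, 54, 78. Fourth differences: 24, 24, 24.
Level-4 differences are constant, so h has degree 4.
Fitting a degree-4 polynomial gives h(k) = k^4 + 3k³ + 9k² - 8.
Then h(-3) = 73.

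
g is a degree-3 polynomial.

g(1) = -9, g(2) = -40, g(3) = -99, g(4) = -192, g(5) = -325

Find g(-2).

-24

First differences: -31, -59, -93, -133. Second differences: -28, -34, -40. Third differences: -6, -6.
Level-3 differences are constant, so g has degree 3.
Fitting a degree-3 polynomial gives g(x) = -x³ - 8x².
Then g(-2) = -24.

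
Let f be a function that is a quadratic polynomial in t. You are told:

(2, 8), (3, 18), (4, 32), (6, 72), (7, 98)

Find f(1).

2

Write f(t) = at² + bt + c; the 5 given values yield a linear system in the 3 coefficients.
Solving, f(t) = 2t².
Then f(1) = 2.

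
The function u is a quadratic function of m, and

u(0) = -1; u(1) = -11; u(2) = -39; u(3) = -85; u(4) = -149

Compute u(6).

First differences: -10, -28, -46, -64. Second differences: -18, -18, -18.
Level-2 differences are constant, so u has degree 2.
Fitting a degree-2 polynomial gives u(m) = -9m² - m - 1.
Then u(6) = -331.

-331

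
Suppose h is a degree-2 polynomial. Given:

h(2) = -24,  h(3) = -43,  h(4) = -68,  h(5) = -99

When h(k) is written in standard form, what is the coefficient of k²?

First differences: -19, -25, -31. Second differences: -6, -6.
Level-2 differences are constant, so h has degree 2.
Fitting a degree-2 polynomial gives h(k) = -3k² - 4k - 4.
The coefficient of k² is -3.

-3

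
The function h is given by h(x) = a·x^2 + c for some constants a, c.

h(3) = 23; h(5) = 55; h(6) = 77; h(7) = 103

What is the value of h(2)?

From h(3) = 23 and h(5) = 55: 9a + c = 23 and 25a + c = 55.
Subtracting: 16a = 32, so a = 2; then c = 23 − 2·9 = 5.
So h(x) = 2x² + 5, and h(2) = 13.

13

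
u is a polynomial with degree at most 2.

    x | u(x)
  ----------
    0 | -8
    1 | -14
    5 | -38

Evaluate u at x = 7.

-50

Write u(x) = ax² + bx + c; the 3 given values yield a linear system in the 3 coefficients.
Solving, the leading coefficient vanishes, and u(x) = -6x - 8.
Then u(7) = -50.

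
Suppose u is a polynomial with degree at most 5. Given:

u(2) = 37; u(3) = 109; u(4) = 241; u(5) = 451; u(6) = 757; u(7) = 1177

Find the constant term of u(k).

First differences: 72, 132, 210, 306, 420. Second differences: 60, 78, 96, 114. Third differences: 18, 18, 18.
Level-3 differences are constant, so u has degree 3.
Fitting a degree-3 polynomial gives u(k) = 3k³ + 3k² + 1.
The constant term is u(0) = 1.

1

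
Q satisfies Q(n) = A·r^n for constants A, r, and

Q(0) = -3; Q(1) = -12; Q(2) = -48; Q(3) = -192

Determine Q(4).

-768

Consecutive ratio: -12/(-3) = 4, and -48/(-12) = 4, so r = 4.
Then A·4^0 = -3 gives A = -3, and Q(n) = -3·4^n.
Q(4) = -3·4^4 = -768.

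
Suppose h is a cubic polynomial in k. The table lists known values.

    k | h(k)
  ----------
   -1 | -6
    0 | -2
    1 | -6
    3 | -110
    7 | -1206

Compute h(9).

-2486

Write h(k) = ak³ + bk² + ck + d; the 5 given values yield a linear system in the 4 coefficients.
Solving, h(k) = -3k³ - 4k² + 3k - 2.
Then h(9) = -2486.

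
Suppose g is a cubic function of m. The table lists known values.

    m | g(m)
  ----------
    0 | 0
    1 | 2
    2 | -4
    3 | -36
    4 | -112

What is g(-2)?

First differences: 2, -6, -32, -76. Second differences: -8, -26, -44. Third differences: -18, -18.
Level-3 differences are constant, so g has degree 3.
Fitting a degree-3 polynomial gives g(m) = -3m³ + 5m².
Then g(-2) = 44.

44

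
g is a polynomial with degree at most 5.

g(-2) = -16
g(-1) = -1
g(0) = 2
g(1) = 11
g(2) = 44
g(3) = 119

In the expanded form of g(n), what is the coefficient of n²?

3

Write g(n) = an^5 + bn^4 + cn³ + dn² + en + p; the 6 given values yield a linear system in the 6 coefficients.
Solving, the top 2 coefficients vanish, and g(n) = 3n³ + 3n² + 3n + 2.
The coefficient of n² is 3.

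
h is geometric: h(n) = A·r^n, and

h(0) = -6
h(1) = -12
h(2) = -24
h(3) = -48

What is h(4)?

Consecutive ratio: -12/(-6) = 2, and -24/(-12) = 2, so r = 2.
Then A·2^0 = -6 gives A = -6, and h(n) = -6·2^n.
h(4) = -6·2^4 = -96.

-96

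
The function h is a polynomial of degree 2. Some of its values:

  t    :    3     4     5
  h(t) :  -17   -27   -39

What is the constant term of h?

Write h(t) = at² + bt + c; the 3 given values yield a linear system in the 3 coefficients.
Solving, h(t) = -t² - 3t + 1.
The constant term is h(0) = 1.

1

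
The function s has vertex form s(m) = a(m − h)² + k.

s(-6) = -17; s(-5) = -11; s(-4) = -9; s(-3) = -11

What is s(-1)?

-27

First differences 6, 2, -2; second difference -4 = 2a, so a = -2.
Expanding, the m-coefficient is −2ah = 4h; matching it to the data gives h = -4, and then k = -9.
So s(m) = -2(m + 4)² − 9.
s(-1) = -2·3² − 9 = -27.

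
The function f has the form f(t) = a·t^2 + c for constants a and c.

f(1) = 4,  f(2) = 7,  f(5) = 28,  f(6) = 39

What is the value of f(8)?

From f(1) = 4 and f(2) = 7: 1a + c = 4 and 4a + c = 7.
Subtracting: 3a = 3, so a = 1; then c = 4 − 1·1 = 3.
So f(t) = 1t² + 3, and f(8) = 67.

67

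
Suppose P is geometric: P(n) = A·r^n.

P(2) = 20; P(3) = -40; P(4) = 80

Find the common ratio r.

-2

Consecutive ratio: -40/20 = -2, and 80/(-40) = -2, so r = -2.
Then A·(-2)^2 = 20 gives A = 5, and P(n) = 5·(-2)^n.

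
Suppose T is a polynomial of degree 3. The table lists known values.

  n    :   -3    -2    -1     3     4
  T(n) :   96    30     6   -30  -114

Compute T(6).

Write T(n) = an³ + bn² + cn + d; the 5 given values yield a linear system in the 4 coefficients.
Solving, T(n) = -3n³ + 3n² + 6n + 6.
Then T(6) = -498.

-498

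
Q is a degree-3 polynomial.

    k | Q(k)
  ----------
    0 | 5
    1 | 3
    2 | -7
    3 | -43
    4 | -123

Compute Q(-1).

17

First differences: -2, -10, -36, -80. Second differences: -8, -26, -44. Third differences: -18, -18.
Level-3 differences are constant, so Q has degree 3.
Fitting a degree-3 polynomial gives Q(k) = -3k³ + 5k² - 4k + 5.
Then Q(-1) = 17.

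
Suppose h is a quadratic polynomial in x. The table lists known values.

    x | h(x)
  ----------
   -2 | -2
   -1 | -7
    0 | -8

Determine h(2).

2

Write h(x) = ax² + bx + c; the 3 given values yield a linear system in the 3 coefficients.
Solving, h(x) = 2x² + x - 8.
Then h(2) = 2.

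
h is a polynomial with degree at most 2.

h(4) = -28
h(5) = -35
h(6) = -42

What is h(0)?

First differences: -7, -7.
Level-1 differences are constant, so h has degree 1.
Fitting a degree-1 polynomial gives h(x) = -7x.
The constant term is h(0) = 0.

0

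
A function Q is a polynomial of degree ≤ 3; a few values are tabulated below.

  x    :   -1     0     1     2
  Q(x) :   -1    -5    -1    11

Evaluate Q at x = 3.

Write Q(x) = ax³ + bx² + cx + d; the 4 given values yield a linear system in the 4 coefficients.
Solving, the leading coefficient vanishes, and Q(x) = 4x² - 5.
Then Q(3) = 31.

31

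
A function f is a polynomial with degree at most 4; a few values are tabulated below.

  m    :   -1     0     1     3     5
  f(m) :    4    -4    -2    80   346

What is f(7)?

892

Write f(m) = am^4 + bm³ + cm² + dm + e; the 5 given values yield a linear system in the 5 coefficients.
Solving, the leading coefficient vanishes, and f(m) = 2m³ + 5m² - 5m - 4.
Then f(7) = 892.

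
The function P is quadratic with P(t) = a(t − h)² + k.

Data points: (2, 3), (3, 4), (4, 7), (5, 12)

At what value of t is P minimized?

First differences 1, 3, 5; second difference 2 = 2a, so a = 1.
Expanding, the t-coefficient is −2ah = -2h; matching it to the data gives h = 2, and then k = 3.
So P(t) = 1(t − 2)² + 3.
Hence h = 2.

2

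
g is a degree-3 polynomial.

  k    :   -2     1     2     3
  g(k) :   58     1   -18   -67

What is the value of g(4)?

Write g(k) = ak³ + bk² + ck + d; the 4 given values yield a linear system in the 4 coefficients.
Solving, g(k) = -3k³ + 3k² - 7k + 8.
Then g(4) = -164.

-164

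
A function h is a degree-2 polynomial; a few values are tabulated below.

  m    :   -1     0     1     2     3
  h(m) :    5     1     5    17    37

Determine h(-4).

First differences: -4, 4, 12, 20. Second differences: 8, 8, 8.
Level-2 differences are constant, so h has degree 2.
Fitting a degree-2 polynomial gives h(m) = 4m² + 1.
Then h(-4) = 65.

65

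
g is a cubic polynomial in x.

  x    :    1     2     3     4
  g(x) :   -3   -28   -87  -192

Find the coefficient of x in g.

4

Write g(x) = ax³ + bx² + cx + d; the 4 given values yield a linear system in the 4 coefficients.
Solving, g(x) = -2x³ - 5x² + 4x.
The coefficient of x is 4.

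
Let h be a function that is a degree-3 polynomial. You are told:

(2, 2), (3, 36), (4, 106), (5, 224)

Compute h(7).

Write h(x) = ax³ + bx² + cx + d; the 4 given values yield a linear system in the 4 coefficients.
Solving, h(x) = 2x³ - 4x - 6.
Then h(7) = 652.

652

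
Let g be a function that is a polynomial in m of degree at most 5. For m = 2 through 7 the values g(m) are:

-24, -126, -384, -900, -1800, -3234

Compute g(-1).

6

First differences: -102, -258, -516, -900, -1434. Second differences: -156, -258, -384, -534. Third differences: -102, -126, -150. Fourth differences: -24, -24.
Level-4 differences are constant, so g has degree 4.
Fitting a degree-4 polynomial gives g(m) = -m^4 - 3m³ + 4m².
Then g(-1) = 6.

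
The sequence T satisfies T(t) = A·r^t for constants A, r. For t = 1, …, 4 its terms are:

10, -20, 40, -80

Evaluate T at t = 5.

160

Consecutive ratio: -20/10 = -2, and 40/(-20) = -2, so r = -2.
Then A·(-2)^1 = 10 gives A = -5, and T(t) = -5·(-2)^t.
T(5) = -5·(-2)^5 = 160.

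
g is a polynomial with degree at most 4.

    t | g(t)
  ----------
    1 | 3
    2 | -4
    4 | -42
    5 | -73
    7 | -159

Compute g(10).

-348

Write g(t) = at^4 + bt³ + ct² + dt + e; the 5 given values yield a linear system in the 5 coefficients.
Solving, the top 2 coefficients vanish, and g(t) = -4t² + 5t + 2.
Then g(10) = -348.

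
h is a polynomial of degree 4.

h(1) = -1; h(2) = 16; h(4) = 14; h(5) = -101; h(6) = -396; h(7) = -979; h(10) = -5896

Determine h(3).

33

Write h(k) = ak^4 + bk³ + ck² + dk + e; the 7 given values yield a linear system in the 5 coefficients.
Solving, h(k) = -k^4 + 4k³ + k² + k - 6.
Then h(3) = 33.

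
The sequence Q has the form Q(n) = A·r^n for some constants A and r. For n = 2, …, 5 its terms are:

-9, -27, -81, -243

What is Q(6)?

Consecutive ratio: -27/(-9) = 3, and -81/(-27) = 3, so r = 3.
Then A·3^2 = -9 gives A = -1, and Q(n) = -1·3^n.
Q(6) = -1·3^6 = -729.

-729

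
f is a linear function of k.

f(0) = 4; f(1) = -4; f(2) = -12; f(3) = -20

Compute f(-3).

First differences: -8, -8, -8.
Level-1 differences are constant, so f has degree 1.
Fitting a degree-1 polynomial gives f(k) = -8k + 4.
Then f(-3) = 28.

28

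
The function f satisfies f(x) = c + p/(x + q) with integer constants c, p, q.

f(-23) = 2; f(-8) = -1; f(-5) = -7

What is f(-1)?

(f(x) − c)(x + q) = p for each data point; the three points give a linear system in c and q, then p follows.
Solving: c = 3, q = 3, p = 20, so f(x) = 3 + 20/(x + 3).
Then f(-1) = 3 + 20/2 = 13.

13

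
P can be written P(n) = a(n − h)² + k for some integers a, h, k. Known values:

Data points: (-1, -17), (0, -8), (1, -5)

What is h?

First differences 9, 3; second difference -6 = 2a, so a = -3.
Expanding, the n-coefficient is −2ah = 6h; matching it to the data gives h = 1, and then k = -5.
So P(n) = -3(n − 1)² − 5.
Hence h = 1.

1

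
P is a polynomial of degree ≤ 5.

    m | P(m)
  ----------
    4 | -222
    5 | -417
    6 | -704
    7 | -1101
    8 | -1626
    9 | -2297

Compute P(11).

First differences: -195, -287, -397, -525, -671. Second differences: -92, -110, -128, -146. Third differences: -18, -18, -18.
Level-3 differences are constant, so P has degree 3.
Fitting a degree-3 polynomial gives P(m) = -3m³ - m² - 3m - 2.
Then P(11) = -4149.

-4149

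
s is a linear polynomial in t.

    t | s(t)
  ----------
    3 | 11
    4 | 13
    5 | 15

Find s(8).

21

First differences: 2, 2.
Level-1 differences are constant, so s has degree 1.
Fitting a degree-1 polynomial gives s(t) = 2t + 5.
Then s(8) = 21.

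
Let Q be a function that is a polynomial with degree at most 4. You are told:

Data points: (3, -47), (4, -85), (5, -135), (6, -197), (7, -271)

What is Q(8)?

-357

Write Q(k) = ak^4 + bk³ + ck² + dk + e; the 5 given values yield a linear system in the 5 coefficients.
Solving, the top 2 coefficients vanish, and Q(k) = -6k² + 4k - 5.
Then Q(8) = -357.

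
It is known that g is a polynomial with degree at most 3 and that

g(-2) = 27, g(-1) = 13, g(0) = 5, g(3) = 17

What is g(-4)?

73

Write g(x) = ax³ + bx² + cx + d; the 4 given values yield a linear system in the 4 coefficients.
Solving, the leading coefficient vanishes, and g(x) = 3x² - 5x + 5.
Then g(-4) = 73.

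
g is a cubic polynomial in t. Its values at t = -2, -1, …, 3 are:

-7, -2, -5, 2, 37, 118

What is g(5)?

490

First differences: 5, -3, 7, 35, 81. Second differences: -8, 10, 28, 46. Third differences: 18, 18, 18.
Level-3 differences are constant, so g has degree 3.
Fitting a degree-3 polynomial gives g(t) = 3t³ + 5t² - t - 5.
Then g(5) = 490.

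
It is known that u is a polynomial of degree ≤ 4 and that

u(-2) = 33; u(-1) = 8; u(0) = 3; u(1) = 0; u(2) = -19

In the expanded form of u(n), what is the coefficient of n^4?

0

Write u(n) = an^4 + bn³ + cn² + dn + e; the 5 given values yield a linear system in the 5 coefficients.
Solving, the leading coefficient vanishes, and u(n) = -3n³ + n² - n + 3.
The coefficient of n^4 is 0.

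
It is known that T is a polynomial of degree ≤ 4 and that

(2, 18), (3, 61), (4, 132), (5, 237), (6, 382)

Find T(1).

Write T(n) = an^4 + bn³ + cn² + dn + e; the 5 given values yield a linear system in the 5 coefficients.
Solving, the leading coefficient vanishes, and T(n) = n³ + 5n² - n - 8.
Then T(1) = -3.

-3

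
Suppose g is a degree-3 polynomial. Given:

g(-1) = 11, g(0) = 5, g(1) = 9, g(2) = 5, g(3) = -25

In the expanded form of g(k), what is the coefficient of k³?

Write g(k) = ak³ + bk² + ck + d; the 5 given values yield a linear system in the 4 coefficients.
Solving, g(k) = -3k³ + 5k² + 2k + 5.
The coefficient of k³ is -3.

-3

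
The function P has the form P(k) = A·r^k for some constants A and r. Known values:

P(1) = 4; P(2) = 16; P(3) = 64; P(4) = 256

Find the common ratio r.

Consecutive ratio: 16/4 = 4, and 64/16 = 4, so r = 4.
Then A·4^1 = 4 gives A = 1, and P(k) = 1·4^k.

4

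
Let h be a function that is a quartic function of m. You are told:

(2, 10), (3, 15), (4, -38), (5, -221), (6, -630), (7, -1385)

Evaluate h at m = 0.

First differences: 5, -53, -183, -409, -755. Second differences: -58, -130, -226, -346. Third differences: -72, -96, -120. Fourth differences: -24, -24.
Level-4 differences are constant, so h has degree 4.
Fitting a degree-4 polynomial gives h(m) = -m^4 + 2m³ + 8m² - 8m - 6.
Then h(0) = -6.

-6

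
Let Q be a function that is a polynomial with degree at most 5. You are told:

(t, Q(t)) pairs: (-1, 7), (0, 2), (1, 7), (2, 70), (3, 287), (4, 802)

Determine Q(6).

3542

First differences: -5, 5, 63, 217, 515. Second differences: 10, 58, 154, 298. Third differences: 48, 96, 144. Fourth differences: 48, 48.
Level-4 differences are constant, so Q has degree 4.
Fitting a degree-4 polynomial gives Q(t) = 2t^4 + 4t³ + 3t² - 4t + 2.
Then Q(6) = 3542.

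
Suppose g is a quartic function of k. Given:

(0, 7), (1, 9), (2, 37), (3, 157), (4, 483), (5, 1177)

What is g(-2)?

57

First differences: 2, 28, 120, 326, 694. Second differences: 26, 92, 206, 368. Third differences: 66, 114, 162. Fourth differences: 48, 48.
Level-4 differences are constant, so g has degree 4.
Fitting a degree-4 polynomial gives g(k) = 2k^4 - k³ + 2k² - k + 7.
Then g(-2) = 57.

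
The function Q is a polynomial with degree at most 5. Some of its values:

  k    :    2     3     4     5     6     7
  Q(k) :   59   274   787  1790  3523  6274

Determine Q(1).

-2

First differences: 215, 513, 1003, 1733, 2751. Second differences: 298, 490, 730, 1018. Third differences: 192, 240, 288. Fourth differences: 48, 48.
Level-4 differences are constant, so Q has degree 4.
Fitting a degree-4 polynomial gives Q(k) = 2k^4 + 4k³ + 3k² - 6k - 5.
Then Q(1) = -2.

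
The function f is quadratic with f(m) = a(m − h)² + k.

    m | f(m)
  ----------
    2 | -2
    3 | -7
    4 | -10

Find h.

5

First differences -5, -3; second difference 2 = 2a, so a = 1.
Expanding, the m-coefficient is −2ah = -2h; matching it to the data gives h = 5, and then k = -11.
So f(m) = 1(m − 5)² − 11.
Hence h = 5.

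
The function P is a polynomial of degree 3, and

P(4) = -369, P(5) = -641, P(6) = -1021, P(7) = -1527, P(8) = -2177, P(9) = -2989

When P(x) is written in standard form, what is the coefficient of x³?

First differences: -272, -380, -506, -650, -812. Second differences: -108, -126, -144, -162. Third differences: -18, -18, -18.
Level-3 differences are constant, so P has degree 3.
Fitting a degree-3 polynomial gives P(x) = -3x³ - 9x² - 8x - 1.
The coefficient of x³ is -3.

-3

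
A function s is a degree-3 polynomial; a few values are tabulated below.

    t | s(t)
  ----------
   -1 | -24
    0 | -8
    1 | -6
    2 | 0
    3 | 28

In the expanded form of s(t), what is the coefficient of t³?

3

First differences: 16, 2, 6, 28. Second differences: -14, 4, 22. Third differences: 18, 18.
Level-3 differences are constant, so s has degree 3.
Fitting a degree-3 polynomial gives s(t) = 3t³ - 7t² + 6t - 8.
The coefficient of t³ is 3.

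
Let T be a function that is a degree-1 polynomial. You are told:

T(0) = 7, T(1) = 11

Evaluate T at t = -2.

-1

Write T(t) = at + b; the 2 given values yield a linear system in the 2 coefficients.
Solving, T(t) = 4t + 7.
Then T(-2) = -1.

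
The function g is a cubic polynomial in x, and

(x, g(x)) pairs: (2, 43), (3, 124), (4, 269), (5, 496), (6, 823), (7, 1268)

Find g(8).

First differences: 81, 145, 227, 327, 445. Second differences: 64, 82, 100, 118. Third differences: 18, 18, 18.
Level-3 differences are constant, so g has degree 3.
Fitting a degree-3 polynomial gives g(x) = 3x³ + 5x² - x + 1.
Then g(8) = 1849.

1849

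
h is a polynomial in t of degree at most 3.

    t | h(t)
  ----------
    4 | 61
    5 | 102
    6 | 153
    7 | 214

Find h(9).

First differences: 41, 51, 61. Second differences: 10, 10.
Level-2 differences are constant, so h has degree 2.
Fitting a degree-2 polynomial gives h(t) = 5t² - 4t - 3.
Then h(9) = 366.

366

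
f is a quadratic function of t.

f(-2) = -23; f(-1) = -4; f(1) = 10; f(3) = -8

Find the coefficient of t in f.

7

Write f(t) = at² + bt + c; the 4 given values yield a linear system in the 3 coefficients.
Solving, f(t) = -4t² + 7t + 7.
The coefficient of t is 7.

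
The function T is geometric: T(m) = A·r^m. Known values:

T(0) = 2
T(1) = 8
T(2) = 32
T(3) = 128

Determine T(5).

Consecutive ratio: 8/2 = 4, and 32/8 = 4, so r = 4.
Then A·4^0 = 2 gives A = 2, and T(m) = 2·4^m.
T(5) = 2·4^5 = 2048.

2048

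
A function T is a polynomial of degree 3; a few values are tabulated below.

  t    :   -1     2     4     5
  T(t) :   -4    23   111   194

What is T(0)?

Write T(t) = at³ + bt² + ct + d; the 4 given values yield a linear system in the 4 coefficients.
Solving, T(t) = t³ + 2t² + 4t - 1.
The constant term is T(0) = -1.

-1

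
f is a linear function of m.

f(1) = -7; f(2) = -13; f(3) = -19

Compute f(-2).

11

First differences: -6, -6.
Level-1 differences are constant, so f has degree 1.
Fitting a degree-1 polynomial gives f(m) = -6m - 1.
Then f(-2) = 11.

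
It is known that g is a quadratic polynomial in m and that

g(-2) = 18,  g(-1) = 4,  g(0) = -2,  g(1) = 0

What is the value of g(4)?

54

Write g(m) = am² + bm + c; the 4 given values yield a linear system in the 3 coefficients.
Solving, g(m) = 4m² - 2m - 2.
Then g(4) = 54.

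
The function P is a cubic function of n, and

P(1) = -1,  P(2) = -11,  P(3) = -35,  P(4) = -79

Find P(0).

Write P(n) = an³ + bn² + cn + d; the 4 given values yield a linear system in the 4 coefficients.
Solving, P(n) = -n³ - n² + 1.
Then P(0) = 1.

1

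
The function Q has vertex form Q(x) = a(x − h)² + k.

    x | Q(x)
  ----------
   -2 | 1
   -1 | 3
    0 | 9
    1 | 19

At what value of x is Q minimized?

First differences 2, 6, 10; second difference 4 = 2a, so a = 2.
Expanding, the x-coefficient is −2ah = -4h; matching it to the data gives h = -2, and then k = 1.
So Q(x) = 2(x + 2)² + 1.
Hence h = -2.

-2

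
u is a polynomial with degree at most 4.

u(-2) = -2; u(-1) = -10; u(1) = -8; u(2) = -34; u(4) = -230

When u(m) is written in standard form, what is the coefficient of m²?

Write u(m) = am^4 + bm³ + cm² + dm + e; the 5 given values yield a linear system in the 5 coefficients.
Solving, the leading coefficient vanishes, and u(m) = -3m³ - 3m² + 4m - 6.
The coefficient of m² is -3.

-3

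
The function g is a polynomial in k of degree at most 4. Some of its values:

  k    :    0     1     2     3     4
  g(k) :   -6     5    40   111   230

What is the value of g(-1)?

-5

First differences: 11, 35, 71, 119. Second differences: 24, 36, 48. Third differences: 12, 12.
Level-3 differences are constant, so g has degree 3.
Fitting a degree-3 polynomial gives g(k) = 2k³ + 6k² + 3k - 6.
Then g(-1) = -5.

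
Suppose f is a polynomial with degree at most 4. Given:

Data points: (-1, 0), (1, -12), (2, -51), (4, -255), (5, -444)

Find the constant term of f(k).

1

Write f(k) = ak^4 + bk³ + ck² + dk + e; the 5 given values yield a linear system in the 5 coefficients.
Solving, the leading coefficient vanishes, and f(k) = -2k³ - 7k² - 4k + 1.
The constant term is f(0) = 1.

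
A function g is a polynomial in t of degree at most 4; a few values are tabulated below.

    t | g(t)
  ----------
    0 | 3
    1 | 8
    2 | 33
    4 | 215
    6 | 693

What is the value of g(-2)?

-19

Write g(t) = at^4 + bt³ + ct² + dt + e; the 5 given values yield a linear system in the 5 coefficients.
Solving, the leading coefficient vanishes, and g(t) = 3t³ + t² + t + 3.
Then g(-2) = -19.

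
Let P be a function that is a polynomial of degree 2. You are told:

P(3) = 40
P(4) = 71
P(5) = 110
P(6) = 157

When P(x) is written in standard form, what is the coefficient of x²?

First differences: 31, 39, 47. Second differences: 8, 8.
Level-2 differences are constant, so P has degree 2.
Fitting a degree-2 polynomial gives P(x) = 4x² + 3x - 5.
The coefficient of x² is 4.

4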